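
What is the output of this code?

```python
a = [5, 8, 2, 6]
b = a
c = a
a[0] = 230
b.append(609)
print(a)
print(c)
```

Key concept: multiple aliases.
Step by step:
`a = [5, 8, 2, 6]` → a = [5, 8, 2, 6]
`b = a` → b = [5, 8, 2, 6] (same object as a)
`c = a` → c = [5, 8, 2, 6] (same object as a, b)
`a[0] = 230` → a = [230, 8, 2, 6] (same object as b, c); b = [230, 8, 2, 6] (same object as a, c); c = [230, 8, 2, 6] (same object as a, b)
`b.append(609)` → a = [230, 8, 2, 6, 609] (same object as b, c); b = [230, 8, 2, 6, 609] (same object as a, c); c = [230, 8, 2, 6, 609] (same object as a, b)
`print(a)` → prints [230, 8, 2, 6, 609]
`print(c)` → prints [230, 8, 2, 6, 609]

Answer:
[230, 8, 2, 6, 609]
[230, 8, 2, 6, 609]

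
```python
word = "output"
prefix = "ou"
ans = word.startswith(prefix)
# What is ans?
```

Trace:
`word = "output"` → word = 'output'
`prefix = "ou"` → prefix = 'ou'
`ans = word.startswith(prefix)` → ans = True
So ans = True

Answer: True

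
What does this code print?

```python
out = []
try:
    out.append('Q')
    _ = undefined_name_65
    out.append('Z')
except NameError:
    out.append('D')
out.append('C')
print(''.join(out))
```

Execution trace: 'Q' (try body) → 'D' (except NameError) → 'C' (after the try/except). Output: QDC

Answer: QDC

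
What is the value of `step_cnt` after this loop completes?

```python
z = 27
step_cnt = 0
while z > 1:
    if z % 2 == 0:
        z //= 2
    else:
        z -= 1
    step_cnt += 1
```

Steps to reduce 27 to 1
`step_cnt` takes the values: 0 → 1 → 2 → 3 → 4 → 5 → 6 → 7

Answer: 7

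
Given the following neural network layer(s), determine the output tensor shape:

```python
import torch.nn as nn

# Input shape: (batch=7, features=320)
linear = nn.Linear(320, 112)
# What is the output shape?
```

Input: (7, 320) -> Output: (7, 112)

Answer: (7, 112)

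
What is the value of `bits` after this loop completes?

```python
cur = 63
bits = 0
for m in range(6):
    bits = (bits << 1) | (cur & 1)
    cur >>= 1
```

Reverse lowest 6 bits of 63
`bits` takes the values: 0 → 1 → 3 → 7 → 15 → 31 → 63

Answer: 63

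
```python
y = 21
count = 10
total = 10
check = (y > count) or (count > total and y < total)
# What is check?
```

Trace:
`y = 21` → y = 21
`count = 10` → count = 10
`total = 10` → total = 10
`check = (y > count) or (count > total and y < total)` → check = True
So check = True

Answer: True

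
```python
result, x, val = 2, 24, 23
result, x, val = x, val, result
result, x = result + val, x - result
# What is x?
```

Trace:
`result, x, val = 2, 24, 23` → result = 2; x = 24; val = 23
`result, x, val = x, val, result` → result = 24; x = 23; val = 2
`result, x = result + val, x - result` → result = 26; x = -1
So x = -1

Answer: -1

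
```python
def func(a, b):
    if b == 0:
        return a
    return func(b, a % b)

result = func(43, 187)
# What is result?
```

func(43, 187) -> func(187, 43) -> func(43, 15) -> func(15, 13) -> func(13, 2) -> func(2, 1) -> func(1, 0) -> 1

Answer: 1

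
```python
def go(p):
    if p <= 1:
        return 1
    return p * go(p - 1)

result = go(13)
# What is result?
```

go(13) = 13 * 12 * 11 * 10 * 9 * 8 * 7 * 6 * 5 * 4 * 3 * 2 * 1 = 6227020800

Answer: 6227020800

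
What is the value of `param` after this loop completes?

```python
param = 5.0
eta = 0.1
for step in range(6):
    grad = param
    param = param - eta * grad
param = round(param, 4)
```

Gradient descent: w = 5.0 * (1 - 0.1)^6
`param` takes the values: 5.0 → 4.5 → 4.05 → 3.645 → 3.2805 → 2.95245 → 2.657205 → 2.6572

Answer: 2.6572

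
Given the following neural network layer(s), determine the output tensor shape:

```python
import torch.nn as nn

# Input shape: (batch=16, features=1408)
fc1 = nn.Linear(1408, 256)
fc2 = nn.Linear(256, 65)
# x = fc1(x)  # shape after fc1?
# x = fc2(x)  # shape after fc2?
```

Input: (16, 1408) -> after fc1: (16, 256) -> Output: (16, 65)

Answer: (16, 65)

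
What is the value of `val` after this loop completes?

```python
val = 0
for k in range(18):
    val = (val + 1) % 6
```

Increment mod 6, 18 times = 0
`val` takes the values: 0 → 1 → 2 → 3 → 4 → 5 → 0 → 1 → 2 → 3 → 4 → 5 → 0 → 1 → 2 → 3 → 4 → 5 → 0

Answer: 0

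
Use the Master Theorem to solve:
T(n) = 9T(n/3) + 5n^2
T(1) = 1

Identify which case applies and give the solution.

a=9, b=3, f(n)=5n^2. log_3(9) = 2. Since c=2 = 2, Case 2 applies: T(n) = Θ(n^log_b(a) · log n) = O(n^2 log n).

Answer: O(n^2 log n) - Case 2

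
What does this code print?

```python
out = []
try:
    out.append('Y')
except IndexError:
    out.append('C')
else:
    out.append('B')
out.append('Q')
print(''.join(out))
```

Execution trace: 'Y' (try body, no exception) → 'B' (else) → 'Q' (after the try/except). Output: YBQ

Answer: YBQ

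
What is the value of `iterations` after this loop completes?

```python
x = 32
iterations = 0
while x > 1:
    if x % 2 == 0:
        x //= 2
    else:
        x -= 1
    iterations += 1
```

Steps to reduce 32 to 1
`iterations` takes the values: 0 → 1 → 2 → 3 → 4 → 5

Answer: 5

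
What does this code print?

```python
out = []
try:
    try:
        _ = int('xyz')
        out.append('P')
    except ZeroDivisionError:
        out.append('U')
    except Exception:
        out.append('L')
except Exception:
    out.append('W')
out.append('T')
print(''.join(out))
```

Execution trace: 'L' (inner except Exception) → 'T' (after the try/except). Output: LT

Answer: LT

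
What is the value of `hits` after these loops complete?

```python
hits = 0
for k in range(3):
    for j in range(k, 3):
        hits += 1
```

Upper triangle: 3 + 2 + ... + 1
`hits` takes the values: 0 → 1 → 2 → 3 → 4 → 5 → 6

Answer: 6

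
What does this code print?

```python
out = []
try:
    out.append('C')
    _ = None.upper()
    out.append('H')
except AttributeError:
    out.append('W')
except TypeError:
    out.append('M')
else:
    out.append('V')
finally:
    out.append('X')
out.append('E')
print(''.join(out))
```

Execution trace: 'C' (try body) → 'W' (except AttributeError) → 'X' (finally) → 'E' (after the try/except). Output: CWXE

Answer: CWXE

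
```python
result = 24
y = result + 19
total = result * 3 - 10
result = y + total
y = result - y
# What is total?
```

Trace:
`result = 24` → result = 24
`y = result + 19` → y = 43
`total = result * 3 - 10` → total = 62
`result = y + total` → result = 105
`y = result - y` → y = 62
So total = 62

Answer: 62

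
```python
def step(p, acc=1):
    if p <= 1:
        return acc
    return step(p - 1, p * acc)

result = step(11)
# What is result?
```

Accumulator trace (n, acc): (11, 1) -> (10, 11) -> (9, 110) -> (8, 990) -> (7, 7920) -> (6, 55440) -> (5, 332640) -> (4, 1663200) -> (3, 6652800) -> (2, 19958400) -> (1, 39916800) -> return 39916800

Answer: 39916800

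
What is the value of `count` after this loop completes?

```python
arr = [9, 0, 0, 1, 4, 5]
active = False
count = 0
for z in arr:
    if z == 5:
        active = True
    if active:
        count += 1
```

Count elements after first 5 in [9, 0, 0, 1, 4, 5]
`count` takes the values: 0 → 1

Answer: 1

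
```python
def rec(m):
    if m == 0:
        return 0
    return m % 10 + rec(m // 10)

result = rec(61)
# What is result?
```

Sum of digits of 61: 1 + 6 = 7

Answer: 7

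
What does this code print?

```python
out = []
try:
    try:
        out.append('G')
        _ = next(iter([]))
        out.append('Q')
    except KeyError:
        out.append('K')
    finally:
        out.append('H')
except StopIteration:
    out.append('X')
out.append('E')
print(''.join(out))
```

Execution trace: 'G' (inner try body) → 'H' (inner finally) → 'X' (outer except StopIteration) → 'E' (after the try/except). Output: GHXE

Answer: GHXE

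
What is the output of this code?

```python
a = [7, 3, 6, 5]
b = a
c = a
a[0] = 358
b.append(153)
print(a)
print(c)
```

Key concept: multiple aliases.
Step by step:
`a = [7, 3, 6, 5]` → a = [7, 3, 6, 5]
`b = a` → b = [7, 3, 6, 5] (same object as a)
`c = a` → c = [7, 3, 6, 5] (same object as a, b)
`a[0] = 358` → a = [358, 3, 6, 5] (same object as b, c); b = [358, 3, 6, 5] (same object as a, c); c = [358, 3, 6, 5] (same object as a, b)
`b.append(153)` → a = [358, 3, 6, 5, 153] (same object as b, c); b = [358, 3, 6, 5, 153] (same object as a, c); c = [358, 3, 6, 5, 153] (same object as a, b)
`print(a)` → prints [358, 3, 6, 5, 153]
`print(c)` → prints [358, 3, 6, 5, 153]

Answer:
[358, 3, 6, 5, 153]
[358, 3, 6, 5, 153]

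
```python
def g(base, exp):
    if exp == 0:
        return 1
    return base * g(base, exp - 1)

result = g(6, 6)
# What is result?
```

g(6, 6) = 6 * 6 * 6 * 6 * 6 * 6 = 46656

Answer: 46656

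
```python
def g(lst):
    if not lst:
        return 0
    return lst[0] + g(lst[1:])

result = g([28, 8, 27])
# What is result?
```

28 + 8 + 27 + 0 = 63

Answer: 63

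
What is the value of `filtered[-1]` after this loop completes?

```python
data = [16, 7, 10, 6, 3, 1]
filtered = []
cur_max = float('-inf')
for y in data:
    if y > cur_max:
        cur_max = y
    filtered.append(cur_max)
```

Running max ends at 16
`filtered` takes the values: [] → [16] → [16, 16] → [16, 16, 16] → [16, 16, 16, 16] → [16, 16, 16, 16, 16] → [16, 16, 16, 16, 16, 16]
So `filtered[-1]` = 16

Answer: 16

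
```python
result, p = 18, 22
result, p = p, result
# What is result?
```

Trace:
`result, p = 18, 22` → result = 18; p = 22
`result, p = p, result` → result = 22; p = 18
So result = 22

Answer: 22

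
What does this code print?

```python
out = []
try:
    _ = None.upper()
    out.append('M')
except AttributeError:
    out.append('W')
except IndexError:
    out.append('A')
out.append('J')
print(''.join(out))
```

Execution trace: 'W' (except AttributeError) → 'J' (after the try/except). Output: WJ

Answer: WJ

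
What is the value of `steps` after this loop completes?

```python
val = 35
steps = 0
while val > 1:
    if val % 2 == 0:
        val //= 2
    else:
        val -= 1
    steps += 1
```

Steps to reduce 35 to 1
`steps` takes the values: 0 → 1 → 2 → 3 → 4 → 5 → 6 → 7

Answer: 7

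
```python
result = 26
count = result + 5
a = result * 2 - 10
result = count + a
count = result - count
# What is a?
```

Trace:
`result = 26` → result = 26
`count = result + 5` → count = 31
`a = result * 2 - 10` → a = 42
`result = count + a` → result = 73
`count = result - count` → count = 42
So a = 42

Answer: 42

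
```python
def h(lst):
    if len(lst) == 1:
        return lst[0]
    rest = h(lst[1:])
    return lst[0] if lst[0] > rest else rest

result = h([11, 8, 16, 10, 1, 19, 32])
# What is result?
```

Recursive max over [11, 8, 16, 10, 1, 19, 32] = 32

Answer: 32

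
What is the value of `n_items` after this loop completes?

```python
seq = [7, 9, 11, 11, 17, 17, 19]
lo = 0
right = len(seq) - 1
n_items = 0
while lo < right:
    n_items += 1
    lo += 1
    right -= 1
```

Iterations until pointers meet (list length 7)
`n_items` takes the values: 0 → 1 → 2 → 3

Answer: 3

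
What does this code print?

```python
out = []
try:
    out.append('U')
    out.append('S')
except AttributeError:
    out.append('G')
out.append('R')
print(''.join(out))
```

Execution trace: 'U' (try body) → 'S' (try body, no exception) → 'R' (after the try/except). Output: USR

Answer: USR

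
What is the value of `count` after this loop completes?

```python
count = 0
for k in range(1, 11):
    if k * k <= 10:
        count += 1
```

Count numbers where k² ≤ 10
`count` takes the values: 0 → 1 → 2 → 3

Answer: 3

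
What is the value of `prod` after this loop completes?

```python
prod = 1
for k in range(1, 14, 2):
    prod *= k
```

Product of 1, 3, 5, ... up to 13
`prod` takes the values: 1 → 3 → 15 → 105 → 945 → 10395 → 135135

Answer: 135135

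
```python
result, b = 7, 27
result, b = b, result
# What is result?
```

Trace:
`result, b = 7, 27` → result = 7; b = 27
`result, b = b, result` → result = 27; b = 7
So result = 27

Answer: 27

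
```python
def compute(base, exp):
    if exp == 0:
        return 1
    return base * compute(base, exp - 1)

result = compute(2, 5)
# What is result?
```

compute(2, 5) = 2 * 2 * 2 * 2 * 2 = 32

Answer: 32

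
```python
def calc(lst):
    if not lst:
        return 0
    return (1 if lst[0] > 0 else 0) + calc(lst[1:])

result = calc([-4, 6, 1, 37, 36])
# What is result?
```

Count of positive elements in [-4, 6, 1, 37, 36] = 4

Answer: 4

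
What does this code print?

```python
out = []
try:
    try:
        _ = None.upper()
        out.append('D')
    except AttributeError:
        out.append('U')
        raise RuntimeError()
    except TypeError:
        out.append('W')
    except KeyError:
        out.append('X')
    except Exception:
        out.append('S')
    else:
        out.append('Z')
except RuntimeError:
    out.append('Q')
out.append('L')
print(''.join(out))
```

Execution trace: 'U' (inner except AttributeError) → 'Q' (outer except RuntimeError) → 'L' (after the try/except). Output: UQL

Answer: UQL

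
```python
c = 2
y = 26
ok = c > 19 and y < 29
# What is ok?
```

Trace:
`c = 2` → c = 2
`y = 26` → y = 26
`ok = c > 19 and y < 29` → ok = False
So ok = False

Answer: False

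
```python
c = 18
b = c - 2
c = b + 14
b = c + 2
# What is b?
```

Trace:
`c = 18` → c = 18
`b = c - 2` → b = 16
`c = b + 14` → c = 30
`b = c + 2` → b = 32
So b = 32

Answer: 32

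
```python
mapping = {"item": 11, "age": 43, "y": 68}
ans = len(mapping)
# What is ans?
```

Trace:
`mapping = {"item": 11, "age": 43, "y": 68}` → mapping = {'item': 11, 'age': 43, 'y': 68}
`ans = len(mapping)` → ans = 3
So ans = 3

Answer: 3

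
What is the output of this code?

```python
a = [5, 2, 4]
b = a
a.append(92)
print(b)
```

Key concept: basic list aliasing.
Step by step:
`a = [5, 2, 4]` → a = [5, 2, 4]
`b = a` → b = [5, 2, 4] (same object as a)
`a.append(92)` → a = [5, 2, 4, 92] (same object as b); b = [5, 2, 4, 92] (same object as a)
`print(b)` → prints [5, 2, 4, 92]

Answer: [5, 2, 4, 92]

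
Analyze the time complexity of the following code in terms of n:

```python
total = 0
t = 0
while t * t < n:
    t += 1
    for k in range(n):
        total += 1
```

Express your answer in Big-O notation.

Each loop level contributes: √n × n. Multiplying the contributions gives O(n√n).

Answer: O(n√n)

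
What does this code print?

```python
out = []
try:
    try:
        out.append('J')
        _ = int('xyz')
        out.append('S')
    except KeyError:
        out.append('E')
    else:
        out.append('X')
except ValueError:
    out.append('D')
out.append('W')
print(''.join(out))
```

Execution trace: 'J' (try body) → 'D' (outer except ValueError) → 'W' (after the try/except). Output: JDW

Answer: JDW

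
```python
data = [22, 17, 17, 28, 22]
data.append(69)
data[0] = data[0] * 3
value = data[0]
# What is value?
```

Trace:
`data = [22, 17, 17, 28, 22]` → data = [22, 17, 17, 28, 22]
`data.append(69)` → data = [22, 17, 17, 28, 22, 69]
`data[0] = data[0] * 3` → data = [66, 17, 17, 28, 22, 69]
`value = data[0]` → value = 66
So value = 66

Answer: 66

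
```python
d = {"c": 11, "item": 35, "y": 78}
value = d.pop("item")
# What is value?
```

Trace:
`d = {"c": 11, "item": 35, "y": 78}` → d = {'c': 11, 'item': 35, 'y': 78}
`value = d.pop("item")` → d = {'c': 11, 'y': 78}; value = 35
So value = 35

Answer: 35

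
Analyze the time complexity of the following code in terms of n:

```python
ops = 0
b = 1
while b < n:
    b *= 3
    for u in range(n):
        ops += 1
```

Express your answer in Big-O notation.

Each loop level contributes: log n × n. Multiplying the contributions gives O(n log n).

Answer: O(n log n)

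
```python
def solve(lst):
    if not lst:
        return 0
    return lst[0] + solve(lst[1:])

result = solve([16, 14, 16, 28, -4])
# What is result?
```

16 + 14 + 16 + 28 + (-4) + 0 = 70

Answer: 70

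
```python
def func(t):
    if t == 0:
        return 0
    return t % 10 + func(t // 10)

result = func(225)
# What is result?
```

Sum of digits of 225: 5 + 2 + 2 = 9

Answer: 9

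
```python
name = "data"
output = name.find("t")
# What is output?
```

Trace:
`name = "data"` → name = 'data'
`output = name.find("t")` → output = 2
So output = 2

Answer: 2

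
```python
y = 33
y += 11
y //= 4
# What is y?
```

Trace:
`y = 33` → y = 33
`y += 11` → y = 44
`y //= 4` → y = 11
So y = 11

Answer: 11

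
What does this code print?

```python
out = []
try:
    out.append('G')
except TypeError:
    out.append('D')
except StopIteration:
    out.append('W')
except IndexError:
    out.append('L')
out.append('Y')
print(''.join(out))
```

Execution trace: 'G' (try body, no exception) → 'Y' (after the try/except). Output: GY

Answer: GY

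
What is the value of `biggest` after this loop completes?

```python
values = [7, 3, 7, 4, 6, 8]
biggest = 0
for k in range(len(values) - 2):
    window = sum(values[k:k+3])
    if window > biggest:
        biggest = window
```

Max sum of 3-element window in [7, 3, 7, 4, 6, 8]
`biggest` takes the values: 0 → 17 → 18

Answer: 18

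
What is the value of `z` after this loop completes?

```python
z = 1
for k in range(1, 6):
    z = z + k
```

Start at 1, add 1 through 5
`z` takes the values: 1 → 2 → 4 → 7 → 11 → 16

Answer: 16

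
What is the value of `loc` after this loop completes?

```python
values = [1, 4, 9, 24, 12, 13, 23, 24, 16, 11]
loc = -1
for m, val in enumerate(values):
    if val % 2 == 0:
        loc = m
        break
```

First even number index in [1, 4, 9, 24, 12, 13, 23, 24, 16, 11]
`loc` takes the values: -1 → 1

Answer: 1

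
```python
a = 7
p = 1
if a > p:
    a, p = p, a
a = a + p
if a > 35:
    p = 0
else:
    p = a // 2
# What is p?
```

Trace:
`a = 7` → a = 7
`p = 1` → p = 1
`if a > p: ...` → a > p is True → a = 1; p = 7
`a = a + p` → a = 8
`if a > 35: ...` → a > 35 is False, take else branch → p = 4
So p = 4

Answer: 4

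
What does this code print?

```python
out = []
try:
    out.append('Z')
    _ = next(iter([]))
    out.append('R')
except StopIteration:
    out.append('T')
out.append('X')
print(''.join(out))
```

Execution trace: 'Z' (try body) → 'T' (except StopIteration) → 'X' (after the try/except). Output: ZTX

Answer: ZTX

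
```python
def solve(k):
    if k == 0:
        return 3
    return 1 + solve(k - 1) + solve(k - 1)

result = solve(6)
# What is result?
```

solve(k) = 1 + 2·solve(k-1), solve(0)=3. Closed form: (3+1)·2^6 - 1 = 255.

Answer: 255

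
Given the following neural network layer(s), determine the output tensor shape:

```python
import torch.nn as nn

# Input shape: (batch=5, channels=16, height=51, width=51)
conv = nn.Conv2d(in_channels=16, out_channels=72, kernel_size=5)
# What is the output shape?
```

Input: (5, 16, 51, 51) -> Output: (5, 72, 47, 47)

Answer: (5, 72, 47, 47)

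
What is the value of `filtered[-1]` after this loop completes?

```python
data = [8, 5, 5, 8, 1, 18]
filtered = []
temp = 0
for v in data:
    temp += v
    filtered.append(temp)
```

Cumulative sum ends at 45
`filtered` takes the values: [] → [8] → [8, 13] → [8, 13, 18] → [8, 13, 18, 26] → [8, 13, 18, 26, 27] → [8, 13, 18, 26, 27, 45]
So `filtered[-1]` = 45

Answer: 45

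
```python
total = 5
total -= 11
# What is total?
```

Trace:
`total = 5` → total = 5
`total -= 11` → total = -6
So total = -6

Answer: -6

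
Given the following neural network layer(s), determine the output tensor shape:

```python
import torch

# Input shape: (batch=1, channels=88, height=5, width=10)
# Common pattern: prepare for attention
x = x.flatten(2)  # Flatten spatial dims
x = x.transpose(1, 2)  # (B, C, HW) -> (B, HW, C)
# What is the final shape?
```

Input: (1, 88, 5, 10) -> after flatten(2): (1, 88, 50) -> Output: (1, 50, 88)

Answer: (1, 50, 88)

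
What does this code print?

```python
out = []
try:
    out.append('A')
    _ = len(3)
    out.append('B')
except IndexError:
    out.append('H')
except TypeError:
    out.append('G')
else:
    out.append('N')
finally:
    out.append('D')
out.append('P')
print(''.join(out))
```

Execution trace: 'A' (try body) → 'G' (except TypeError) → 'D' (finally) → 'P' (after the try/except). Output: AGDP

Answer: AGDP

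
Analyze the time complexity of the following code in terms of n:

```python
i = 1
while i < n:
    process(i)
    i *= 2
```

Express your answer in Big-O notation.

This is Logarithmic loop. Time complexity: O(log n).

Answer: O(log n)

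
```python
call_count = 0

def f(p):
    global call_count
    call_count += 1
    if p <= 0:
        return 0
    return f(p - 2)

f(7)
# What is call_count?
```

Linear recursion stepping by 2: 5 calls from p=7 down to ≤0.

Answer: 5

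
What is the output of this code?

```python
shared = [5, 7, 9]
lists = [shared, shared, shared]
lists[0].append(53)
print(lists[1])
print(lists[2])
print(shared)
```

Key concept: list of same reference.
Step by step:
`shared = [5, 7, 9]` → shared = [5, 7, 9]
`lists = [shared, shared, shared]` → lists = [[5, 7, 9], [5, 7, 9], [5, 7, 9]]
`lists[0].append(53)` → shared = [5, 7, 9, 53]; lists = [[5, 7, 9, 53], [5, 7, 9, 53], [5, 7, 9, 53]]
`print(lists[1])` → prints [5, 7, 9, 53]
`print(lists[2])` → prints [5, 7, 9, 53]
`print(shared)` → prints [5, 7, 9, 53]

Answer:
[5, 7, 9, 53]
[5, 7, 9, 53]
[5, 7, 9, 53]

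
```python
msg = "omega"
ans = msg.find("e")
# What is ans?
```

Trace:
`msg = "omega"` → msg = 'omega'
`ans = msg.find("e")` → ans = 2
So ans = 2

Answer: 2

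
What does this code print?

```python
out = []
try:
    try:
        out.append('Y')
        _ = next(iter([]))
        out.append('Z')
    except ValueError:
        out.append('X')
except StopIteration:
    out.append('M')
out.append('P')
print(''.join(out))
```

Execution trace: 'Y' (try body) → 'M' (outer except StopIteration) → 'P' (after the try/except). Output: YMP

Answer: YMP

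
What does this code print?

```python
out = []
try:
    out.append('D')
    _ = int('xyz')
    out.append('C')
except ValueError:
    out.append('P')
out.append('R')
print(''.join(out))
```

Execution trace: 'D' (try body) → 'P' (except ValueError) → 'R' (after the try/except). Output: DPR

Answer: DPR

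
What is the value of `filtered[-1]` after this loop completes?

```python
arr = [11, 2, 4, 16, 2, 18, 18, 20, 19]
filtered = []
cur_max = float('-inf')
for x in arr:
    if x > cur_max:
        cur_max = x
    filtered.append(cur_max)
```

Running max ends at 20
`filtered` takes the values: [] → [11] → [11, 11] → [11, 11, 11] → [11, 11, 11, 16] → [11, 11, 11, 16, 16] → [11, 11, 11, 16, 16, 18] → [11, 11, 11, 16, 16, 18, 18] → [11, 11, 11, 16, 16, 18, 18, 20] → [11, 11, 11, 16, 16, 18, 18, 20, 20]
So `filtered[-1]` = 20

Answer: 20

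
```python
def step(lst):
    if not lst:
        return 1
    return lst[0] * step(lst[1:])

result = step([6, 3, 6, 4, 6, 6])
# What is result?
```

Product over [6, 3, 6, 4, 6, 6] = 6 * 3 * 6 * 4 * 6 * 6 = 15552

Answer: 15552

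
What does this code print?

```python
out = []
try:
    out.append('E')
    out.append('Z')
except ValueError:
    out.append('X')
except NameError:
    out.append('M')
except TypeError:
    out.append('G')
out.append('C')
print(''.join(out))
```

Execution trace: 'E' (try body) → 'Z' (try body, no exception) → 'C' (after the try/except). Output: EZC

Answer: EZC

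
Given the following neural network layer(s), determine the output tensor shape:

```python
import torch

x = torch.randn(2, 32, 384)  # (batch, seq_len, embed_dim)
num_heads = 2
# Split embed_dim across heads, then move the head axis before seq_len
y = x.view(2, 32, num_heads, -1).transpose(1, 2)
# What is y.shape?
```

Input: (2, 32, 384) -> head_dim = 384 // 2 = 192; after view: (2, 32, 2, 192) -> after transpose(1, 2): (2, 2, 32, 192) -> Output: (2, 2, 32, 192)

Answer: (2, 2, 32, 192)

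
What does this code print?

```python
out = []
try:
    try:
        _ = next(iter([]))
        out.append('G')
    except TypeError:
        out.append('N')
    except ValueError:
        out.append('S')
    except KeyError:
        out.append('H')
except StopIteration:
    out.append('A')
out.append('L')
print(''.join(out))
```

Execution trace: 'A' (outer except StopIteration) → 'L' (after the try/except). Output: AL

Answer: AL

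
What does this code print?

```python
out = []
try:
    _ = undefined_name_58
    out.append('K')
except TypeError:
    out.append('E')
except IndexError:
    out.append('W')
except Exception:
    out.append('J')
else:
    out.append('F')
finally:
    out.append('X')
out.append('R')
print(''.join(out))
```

Execution trace: 'J' (except Exception) → 'X' (finally) → 'R' (after the try/except). Output: JXR

Answer: JXR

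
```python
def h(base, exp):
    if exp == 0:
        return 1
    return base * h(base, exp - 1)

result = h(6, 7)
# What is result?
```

h(6, 7) = 6 * 6 * 6 * 6 * 6 * 6 * 6 = 279936

Answer: 279936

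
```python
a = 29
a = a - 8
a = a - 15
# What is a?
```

Trace:
`a = 29` → a = 29
`a = a - 8` → a = 21
`a = a - 15` → a = 6
So a = 6

Answer: 6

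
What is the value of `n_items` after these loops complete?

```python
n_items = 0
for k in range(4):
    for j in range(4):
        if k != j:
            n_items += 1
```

4² - 4 (exclude diagonal)
`n_items` takes the values: 0 → 1 → 2 → 3 → 4 → 5 → 6 → 7 → 8 → 9 → 10 → 11 → 12

Answer: 12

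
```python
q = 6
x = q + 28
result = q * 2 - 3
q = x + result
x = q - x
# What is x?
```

Trace:
`q = 6` → q = 6
`x = q + 28` → x = 34
`result = q * 2 - 3` → result = 9
`q = x + result` → q = 43
`x = q - x` → x = 9
So x = 9

Answer: 9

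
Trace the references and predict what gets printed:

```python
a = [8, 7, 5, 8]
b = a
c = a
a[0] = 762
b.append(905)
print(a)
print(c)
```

Key concept: multiple aliases.
Step by step:
`a = [8, 7, 5, 8]` → a = [8, 7, 5, 8]
`b = a` → b = [8, 7, 5, 8] (same object as a)
`c = a` → c = [8, 7, 5, 8] (same object as a, b)
`a[0] = 762` → a = [762, 7, 5, 8] (same object as b, c); b = [762, 7, 5, 8] (same object as a, c); c = [762, 7, 5, 8] (same object as a, b)
`b.append(905)` → a = [762, 7, 5, 8, 905] (same object as b, c); b = [762, 7, 5, 8, 905] (same object as a, c); c = [762, 7, 5, 8, 905] (same object as a, b)
`print(a)` → prints [762, 7, 5, 8, 905]
`print(c)` → prints [762, 7, 5, 8, 905]

Answer:
[762, 7, 5, 8, 905]
[762, 7, 5, 8, 905]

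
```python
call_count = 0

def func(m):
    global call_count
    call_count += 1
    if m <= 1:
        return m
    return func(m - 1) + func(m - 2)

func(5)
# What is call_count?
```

Calls(m) = 1 + Calls(m-1) + Calls(m-2); Calls(0)=Calls(1)=1. For m=5 this gives 15.

Answer: 15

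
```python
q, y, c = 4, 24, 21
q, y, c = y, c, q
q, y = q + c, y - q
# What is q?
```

Trace:
`q, y, c = 4, 24, 21` → q = 4; y = 24; c = 21
`q, y, c = y, c, q` → q = 24; y = 21; c = 4
`q, y = q + c, y - q` → q = 28; y = -3
So q = 28

Answer: 28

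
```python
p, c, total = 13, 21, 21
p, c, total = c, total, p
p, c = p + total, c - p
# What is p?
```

Trace:
`p, c, total = 13, 21, 21` → p = 13; c = 21; total = 21
`p, c, total = c, total, p` → p = 21; c = 21; total = 13
`p, c = p + total, c - p` → p = 34; c = 0
So p = 34

Answer: 34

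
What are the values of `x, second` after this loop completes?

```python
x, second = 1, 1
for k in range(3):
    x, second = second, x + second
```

Fibonacci: after 3 iterations
`x, second` takes the values: (1, 1) → (1, 2) → (2, 3) → (3, 5)

Answer: 3, 5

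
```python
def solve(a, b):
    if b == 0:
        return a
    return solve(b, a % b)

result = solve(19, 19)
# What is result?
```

solve(19, 19) -> solve(19, 0) -> 19

Answer: 19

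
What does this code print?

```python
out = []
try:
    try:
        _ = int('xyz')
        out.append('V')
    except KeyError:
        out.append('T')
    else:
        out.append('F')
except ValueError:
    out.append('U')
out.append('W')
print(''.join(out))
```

Execution trace: 'U' (outer except ValueError) → 'W' (after the try/except). Output: UW

Answer: UW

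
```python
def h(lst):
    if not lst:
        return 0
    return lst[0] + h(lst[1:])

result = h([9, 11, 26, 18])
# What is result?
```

9 + 11 + 26 + 18 + 0 = 64

Answer: 64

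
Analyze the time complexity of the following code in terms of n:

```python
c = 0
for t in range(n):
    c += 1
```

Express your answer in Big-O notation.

Each loop level contributes: n. Multiplying the contributions gives O(n).

Answer: O(n)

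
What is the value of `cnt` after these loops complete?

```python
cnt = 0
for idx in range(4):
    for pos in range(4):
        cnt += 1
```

4 * 4 = 16
`cnt` takes the values: 0 → 1 → 2 → 3 → 4 → 5 → 6 → 7 → 8 → 9 → 10 → 11 → 12 → 13 → 14 → 15 → 16

Answer: 16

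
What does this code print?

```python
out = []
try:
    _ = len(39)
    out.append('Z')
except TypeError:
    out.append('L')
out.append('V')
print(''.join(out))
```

Execution trace: 'L' (except TypeError) → 'V' (after the try/except). Output: LV

Answer: LV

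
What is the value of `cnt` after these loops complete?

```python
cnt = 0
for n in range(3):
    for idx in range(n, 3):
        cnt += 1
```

Upper triangle: 3 + 2 + ... + 1
`cnt` takes the values: 0 → 1 → 2 → 3 → 4 → 5 → 6

Answer: 6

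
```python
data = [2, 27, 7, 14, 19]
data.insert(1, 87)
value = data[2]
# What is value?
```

Trace:
`data = [2, 27, 7, 14, 19]` → data = [2, 27, 7, 14, 19]
`data.insert(1, 87)` → data = [2, 87, 27, 7, 14, 19]
`value = data[2]` → value = 27
So value = 27

Answer: 27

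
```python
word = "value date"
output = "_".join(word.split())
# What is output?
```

Trace:
`word = "value date"` → word = 'value date'
`output = "_".join(word.split())` → output = 'value_date'
So output = 'value_date'

Answer: 'value_date'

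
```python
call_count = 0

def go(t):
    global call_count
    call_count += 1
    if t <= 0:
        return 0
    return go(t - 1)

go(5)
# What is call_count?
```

Linear recursion stepping by 1: 6 calls from t=5 down to ≤0.

Answer: 6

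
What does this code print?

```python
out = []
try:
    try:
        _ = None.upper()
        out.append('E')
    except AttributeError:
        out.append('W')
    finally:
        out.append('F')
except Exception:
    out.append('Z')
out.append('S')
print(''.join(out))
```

Execution trace: 'W' (inner except AttributeError) → 'F' (inner finally) → 'S' (after the try/except). Output: WFS

Answer: WFS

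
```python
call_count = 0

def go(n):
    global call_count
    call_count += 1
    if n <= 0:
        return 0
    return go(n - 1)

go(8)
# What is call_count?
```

Linear recursion stepping by 1: 9 calls from n=8 down to ≤0.

Answer: 9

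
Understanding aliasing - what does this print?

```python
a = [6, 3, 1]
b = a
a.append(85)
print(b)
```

Key concept: basic list aliasing.
Step by step:
`a = [6, 3, 1]` → a = [6, 3, 1]
`b = a` → b = [6, 3, 1] (same object as a)
`a.append(85)` → a = [6, 3, 1, 85] (same object as b); b = [6, 3, 1, 85] (same object as a)
`print(b)` → prints [6, 3, 1, 85]

Answer: [6, 3, 1, 85]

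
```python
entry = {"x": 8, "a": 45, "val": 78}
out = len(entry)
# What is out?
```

Trace:
`entry = {"x": 8, "a": 45, "val": 78}` → entry = {'x': 8, 'a': 45, 'val': 78}
`out = len(entry)` → out = 3
So out = 3

Answer: 3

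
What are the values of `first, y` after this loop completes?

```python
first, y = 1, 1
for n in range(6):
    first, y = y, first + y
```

Fibonacci: after 6 iterations
`first, y` takes the values: (1, 1) → (1, 2) → (2, 3) → (3, 5) → (5, 8) → (8, 13) → (13, 21)

Answer: 13, 21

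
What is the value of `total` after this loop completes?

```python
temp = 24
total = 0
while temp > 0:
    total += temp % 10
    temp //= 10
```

Sum digits of 24
`total` takes the values: 0 → 4 → 6

Answer: 6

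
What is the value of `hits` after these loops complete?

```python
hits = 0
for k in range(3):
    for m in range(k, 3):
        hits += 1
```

Upper triangle: 3 + 2 + ... + 1
`hits` takes the values: 0 → 1 → 2 → 3 → 4 → 5 → 6

Answer: 6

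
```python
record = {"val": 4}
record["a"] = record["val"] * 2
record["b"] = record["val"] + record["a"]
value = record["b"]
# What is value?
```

Trace:
`record = {"val": 4}` → record = {'val': 4}
`record["a"] = record["val"] * 2` → record = {'val': 4, 'a': 8}
`record["b"] = record["val"] + record["a"]` → record = {'val': 4, 'a': 8, 'b': 12}
`value = record["b"]` → value = 12
So value = 12

Answer: 12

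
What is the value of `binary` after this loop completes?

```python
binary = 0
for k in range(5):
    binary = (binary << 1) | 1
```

Build 5 consecutive 1-bits: 0b11111
`binary` takes the values: 0 → 1 → 3 → 7 → 15 → 31

Answer: 31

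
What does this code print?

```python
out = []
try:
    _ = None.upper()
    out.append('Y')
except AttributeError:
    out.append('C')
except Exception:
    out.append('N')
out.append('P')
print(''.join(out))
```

Execution trace: 'C' (except AttributeError) → 'P' (after the try/except). Output: CP

Answer: CP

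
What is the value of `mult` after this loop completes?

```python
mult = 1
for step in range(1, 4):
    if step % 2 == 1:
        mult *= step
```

Product of odd numbers 1 to 3
`mult` takes the values: 1 → 3

Answer: 3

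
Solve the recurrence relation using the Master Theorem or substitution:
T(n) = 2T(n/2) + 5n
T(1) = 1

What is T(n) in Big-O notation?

By Master Theorem: a=2, b=2, f(n)=5n. Since log_2(2) = 1 and f(n) = Θ(n^1), Case 2 applies. T(n) = O(n log n).

Answer: O(n log n)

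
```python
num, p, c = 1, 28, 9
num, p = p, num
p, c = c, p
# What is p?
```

Trace:
`num, p, c = 1, 28, 9` → num = 1; p = 28; c = 9
`num, p = p, num` → num = 28; p = 1
`p, c = c, p` → p = 9; c = 1
So p = 9

Answer: 9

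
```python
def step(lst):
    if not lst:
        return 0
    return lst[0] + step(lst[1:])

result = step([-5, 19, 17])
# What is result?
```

(-5) + 19 + 17 + 0 = 31

Answer: 31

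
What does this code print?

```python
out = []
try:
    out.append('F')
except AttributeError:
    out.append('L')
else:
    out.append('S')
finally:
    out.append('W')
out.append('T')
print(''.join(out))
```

Execution trace: 'F' (try body, no exception) → 'S' (else) → 'W' (finally) → 'T' (after the try/except). Output: FSWT

Answer: FSWT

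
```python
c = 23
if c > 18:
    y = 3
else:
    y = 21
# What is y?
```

Trace:
`c = 23` → c = 23
`if c > 18: ...` → c > 18 is True → y = 3
So y = 3

Answer: 3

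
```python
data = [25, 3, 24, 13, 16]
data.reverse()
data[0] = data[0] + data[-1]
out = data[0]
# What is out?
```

Trace:
`data = [25, 3, 24, 13, 16]` → data = [25, 3, 24, 13, 16]
`data.reverse()` → data = [16, 13, 24, 3, 25]
`data[0] = data[0] + data[-1]` → data = [41, 13, 24, 3, 25]
`out = data[0]` → out = 41
So out = 41

Answer: 41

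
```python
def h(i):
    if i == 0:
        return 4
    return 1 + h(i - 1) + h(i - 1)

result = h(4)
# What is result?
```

h(i) = 1 + 2·h(i-1), h(0)=4. Closed form: (4+1)·2^4 - 1 = 79.

Answer: 79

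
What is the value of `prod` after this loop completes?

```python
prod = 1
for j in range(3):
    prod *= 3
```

3^3 = 27
`prod` takes the values: 1 → 3 → 9 → 27

Answer: 27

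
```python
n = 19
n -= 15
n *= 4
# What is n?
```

Trace:
`n = 19` → n = 19
`n -= 15` → n = 4
`n *= 4` → n = 16
So n = 16

Answer: 16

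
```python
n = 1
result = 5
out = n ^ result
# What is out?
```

Trace:
`n = 1` → n = 1
`result = 5` → result = 5
`out = n ^ result` → out = 4
So out = 4

Answer: 4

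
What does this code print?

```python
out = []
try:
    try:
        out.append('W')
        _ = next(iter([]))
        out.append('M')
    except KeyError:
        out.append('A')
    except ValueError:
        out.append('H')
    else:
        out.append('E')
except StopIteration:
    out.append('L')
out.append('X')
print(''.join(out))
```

Execution trace: 'W' (try body) → 'L' (outer except StopIteration) → 'X' (after the try/except). Output: WLX

Answer: WLX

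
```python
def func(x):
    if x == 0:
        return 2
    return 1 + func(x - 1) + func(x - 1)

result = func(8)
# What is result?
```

func(x) = 1 + 2·func(x-1), func(0)=2. Closed form: (2+1)·2^8 - 1 = 767.

Answer: 767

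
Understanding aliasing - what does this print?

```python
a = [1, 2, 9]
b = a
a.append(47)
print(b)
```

Key concept: basic list aliasing.
Step by step:
`a = [1, 2, 9]` → a = [1, 2, 9]
`b = a` → b = [1, 2, 9] (same object as a)
`a.append(47)` → a = [1, 2, 9, 47] (same object as b); b = [1, 2, 9, 47] (same object as a)
`print(b)` → prints [1, 2, 9, 47]

Answer: [1, 2, 9, 47]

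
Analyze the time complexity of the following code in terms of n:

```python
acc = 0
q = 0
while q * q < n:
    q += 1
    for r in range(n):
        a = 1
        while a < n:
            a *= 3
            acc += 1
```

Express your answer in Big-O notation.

Each loop level contributes: √n × n × log n. Multiplying the contributions gives O(n√n log n).

Answer: O(n√n log n)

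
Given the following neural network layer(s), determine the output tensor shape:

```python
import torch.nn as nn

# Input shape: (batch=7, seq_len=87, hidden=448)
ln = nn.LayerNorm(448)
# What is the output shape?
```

Input: (7, 87, 448) -> Output: (7, 87, 448)

Answer: (7, 87, 448)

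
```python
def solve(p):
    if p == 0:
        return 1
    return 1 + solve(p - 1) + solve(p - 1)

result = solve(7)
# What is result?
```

solve(p) = 1 + 2·solve(p-1), solve(0)=1. Closed form: (1+1)·2^7 - 1 = 255.

Answer: 255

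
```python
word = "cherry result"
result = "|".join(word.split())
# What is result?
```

Trace:
`word = "cherry result"` → word = 'cherry result'
`result = "|".join(word.split())` → result = 'cherry|result'
So result = 'cherry|result'

Answer: 'cherry|result'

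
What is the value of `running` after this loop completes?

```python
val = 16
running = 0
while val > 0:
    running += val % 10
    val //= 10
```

Sum digits of 16
`running` takes the values: 0 → 6 → 7

Answer: 7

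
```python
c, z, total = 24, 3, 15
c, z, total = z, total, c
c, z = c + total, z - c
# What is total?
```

Trace:
`c, z, total = 24, 3, 15` → c = 24; z = 3; total = 15
`c, z, total = z, total, c` → c = 3; z = 15; total = 24
`c, z = c + total, z - c` → c = 27; z = 12
So total = 24

Answer: 24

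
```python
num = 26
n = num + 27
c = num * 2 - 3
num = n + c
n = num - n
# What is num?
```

Trace:
`num = 26` → num = 26
`n = num + 27` → n = 53
`c = num * 2 - 3` → c = 49
`num = n + c` → num = 102
`n = num - n` → n = 49
So num = 102

Answer: 102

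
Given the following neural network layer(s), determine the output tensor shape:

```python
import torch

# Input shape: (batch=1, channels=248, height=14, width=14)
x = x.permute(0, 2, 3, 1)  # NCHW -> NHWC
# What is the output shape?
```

Input: (1, 248, 14, 14) -> Output: (1, 14, 14, 248)

Answer: (1, 14, 14, 248)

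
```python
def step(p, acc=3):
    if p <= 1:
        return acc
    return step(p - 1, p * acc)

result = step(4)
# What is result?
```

Accumulator trace (n, acc): (4, 3) -> (3, 12) -> (2, 36) -> (1, 72) -> return 72

Answer: 72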